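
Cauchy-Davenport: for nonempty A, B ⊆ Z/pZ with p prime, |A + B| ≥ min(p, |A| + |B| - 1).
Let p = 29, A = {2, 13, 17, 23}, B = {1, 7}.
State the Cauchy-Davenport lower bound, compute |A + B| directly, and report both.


Cauchy-Davenport: |A + B| ≥ min(p, |A| + |B| - 1) for A, B nonempty in Z/pZ.
|A| = 4, |B| = 2, p = 29.
CD lower bound = min(29, 4 + 2 - 1) = min(29, 5) = 5.
Compute A + B mod 29 directly:
a = 2: 2+1=3, 2+7=9
a = 13: 13+1=14, 13+7=20
a = 17: 17+1=18, 17+7=24
a = 23: 23+1=24, 23+7=1
A + B = {1, 3, 9, 14, 18, 20, 24}, so |A + B| = 7.
Verify: 7 ≥ 5? Yes ✓.

CD lower bound = 5, actual |A + B| = 7.


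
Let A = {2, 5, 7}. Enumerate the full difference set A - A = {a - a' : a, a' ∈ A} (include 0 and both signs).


A - A = {a - a' : a, a' ∈ A}.
Compute a - a' for each ordered pair (a, a'):
a = 2: 2-2=0, 2-5=-3, 2-7=-5
a = 5: 5-2=3, 5-5=0, 5-7=-2
a = 7: 7-2=5, 7-5=2, 7-7=0
Collecting distinct values (and noting 0 appears from a-a):
A - A = {-5, -3, -2, 0, 2, 3, 5}
|A - A| = 7

A - A = {-5, -3, -2, 0, 2, 3, 5}


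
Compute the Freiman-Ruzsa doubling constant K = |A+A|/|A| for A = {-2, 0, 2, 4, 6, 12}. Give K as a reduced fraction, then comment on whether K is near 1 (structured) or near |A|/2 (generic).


|A| = 6.
Compute A + A by enumerating all 36 pairs.
A + A = {-4, -2, 0, 2, 4, 6, 8, 10, 12, 14, 16, 18, 24}, so |A + A| = 13.
K = |A + A| / |A| = 13/6 (already in lowest terms) ≈ 2.1667.
Reference: AP of size 6 gives K = 11/6 ≈ 1.8333; a fully generic set of size 6 gives K ≈ 3.5000.

|A| = 6, |A + A| = 13, K = 13/6.


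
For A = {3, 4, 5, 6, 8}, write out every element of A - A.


A - A = {a - a' : a, a' ∈ A}.
Compute a - a' for each ordered pair (a, a'):
a = 3: 3-3=0, 3-4=-1, 3-5=-2, 3-6=-3, 3-8=-5
a = 4: 4-3=1, 4-4=0, 4-5=-1, 4-6=-2, 4-8=-4
a = 5: 5-3=2, 5-4=1, 5-5=0, 5-6=-1, 5-8=-3
a = 6: 6-3=3, 6-4=2, 6-5=1, 6-6=0, 6-8=-2
a = 8: 8-3=5, 8-4=4, 8-5=3, 8-6=2, 8-8=0
Collecting distinct values (and noting 0 appears from a-a):
A - A = {-5, -4, -3, -2, -1, 0, 1, 2, 3, 4, 5}
|A - A| = 11

A - A = {-5, -4, -3, -2, -1, 0, 1, 2, 3, 4, 5}


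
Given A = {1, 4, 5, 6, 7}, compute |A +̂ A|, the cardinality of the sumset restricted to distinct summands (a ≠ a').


Restricted sumset: A +̂ A = {a + a' : a ∈ A, a' ∈ A, a ≠ a'}.
Equivalently, take A + A and drop any sum 2a that is achievable ONLY as a + a for a ∈ A (i.e. sums representable only with equal summands).
Enumerate pairs (a, a') with a < a' (symmetric, so each unordered pair gives one sum; this covers all a ≠ a'):
  1 + 4 = 5
  1 + 5 = 6
  1 + 6 = 7
  1 + 7 = 8
  4 + 5 = 9
  4 + 6 = 10
  4 + 7 = 11
  5 + 6 = 11
  5 + 7 = 12
  6 + 7 = 13
Collected distinct sums: {5, 6, 7, 8, 9, 10, 11, 12, 13}
|A +̂ A| = 9
(Reference bound: |A +̂ A| ≥ 2|A| - 3 for |A| ≥ 2, with |A| = 5 giving ≥ 7.)

|A +̂ A| = 9


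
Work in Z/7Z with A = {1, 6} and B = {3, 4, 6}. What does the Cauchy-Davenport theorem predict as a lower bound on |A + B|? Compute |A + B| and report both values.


Cauchy-Davenport: |A + B| ≥ min(p, |A| + |B| - 1) for A, B nonempty in Z/pZ.
|A| = 2, |B| = 3, p = 7.
CD lower bound = min(7, 2 + 3 - 1) = min(7, 4) = 4.
Compute A + B mod 7 directly:
a = 1: 1+3=4, 1+4=5, 1+6=0
a = 6: 6+3=2, 6+4=3, 6+6=5
A + B = {0, 2, 3, 4, 5}, so |A + B| = 5.
Verify: 5 ≥ 4? Yes ✓.

CD lower bound = 4, actual |A + B| = 5.


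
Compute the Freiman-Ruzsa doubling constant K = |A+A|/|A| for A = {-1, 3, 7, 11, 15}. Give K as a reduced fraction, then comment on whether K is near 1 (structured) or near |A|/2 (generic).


|A| = 5.
Compute A + A by enumerating all 25 pairs.
A + A = {-2, 2, 6, 10, 14, 18, 22, 26, 30}, so |A + A| = 9.
K = |A + A| / |A| = 9/5 (already in lowest terms) ≈ 1.8000.
Reference: AP of size 5 gives K = 9/5 ≈ 1.8000; a fully generic set of size 5 gives K ≈ 3.0000.

|A| = 5, |A + A| = 9, K = 9/5.


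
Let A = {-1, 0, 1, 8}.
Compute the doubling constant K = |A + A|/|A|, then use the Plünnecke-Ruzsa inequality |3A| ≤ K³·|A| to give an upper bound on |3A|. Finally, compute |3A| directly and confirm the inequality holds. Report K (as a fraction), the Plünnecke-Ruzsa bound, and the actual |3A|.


|A| = 4.
Step 1: Compute A + A by enumerating all 16 pairs.
A + A = {-2, -1, 0, 1, 2, 7, 8, 9, 16}, so |A + A| = 9.
Step 2: Doubling constant K = |A + A|/|A| = 9/4 = 9/4 ≈ 2.2500.
Step 3: Plünnecke-Ruzsa gives |3A| ≤ K³·|A| = (2.2500)³ · 4 ≈ 45.5625.
Step 4: Compute 3A = A + A + A directly by enumerating all triples (a,b,c) ∈ A³; |3A| = 16.
Step 5: Check 16 ≤ 45.5625? Yes ✓.

K = 9/4, Plünnecke-Ruzsa bound K³|A| ≈ 45.5625, |3A| = 16, inequality holds.


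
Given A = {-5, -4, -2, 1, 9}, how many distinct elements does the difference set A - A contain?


A - A = {a - a' : a, a' ∈ A}; |A| = 5.
Bounds: 2|A|-1 ≤ |A - A| ≤ |A|² - |A| + 1, i.e. 9 ≤ |A - A| ≤ 21.
Note: 0 ∈ A - A always (from a - a). The set is symmetric: if d ∈ A - A then -d ∈ A - A.
Enumerate nonzero differences d = a - a' with a > a' (then include -d):
Positive differences: {1, 2, 3, 5, 6, 8, 11, 13, 14}
Full difference set: {0} ∪ (positive diffs) ∪ (negative diffs).
|A - A| = 1 + 2·9 = 19 (matches direct enumeration: 19).

|A - A| = 19


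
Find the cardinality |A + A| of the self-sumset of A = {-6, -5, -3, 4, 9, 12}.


A + A = {a + a' : a, a' ∈ A}; |A| = 6.
General bounds: 2|A| - 1 ≤ |A + A| ≤ |A|(|A|+1)/2, i.e. 11 ≤ |A + A| ≤ 21.
Lower bound 2|A|-1 is attained iff A is an arithmetic progression.
Enumerate sums a + a' for a ≤ a' (symmetric, so this suffices):
a = -6: -6+-6=-12, -6+-5=-11, -6+-3=-9, -6+4=-2, -6+9=3, -6+12=6
a = -5: -5+-5=-10, -5+-3=-8, -5+4=-1, -5+9=4, -5+12=7
a = -3: -3+-3=-6, -3+4=1, -3+9=6, -3+12=9
a = 4: 4+4=8, 4+9=13, 4+12=16
a = 9: 9+9=18, 9+12=21
a = 12: 12+12=24
Distinct sums: {-12, -11, -10, -9, -8, -6, -2, -1, 1, 3, 4, 6, 7, 8, 9, 13, 16, 18, 21, 24}
|A + A| = 20

|A + A| = 20


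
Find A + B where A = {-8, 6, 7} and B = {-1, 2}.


A + B = {a + b : a ∈ A, b ∈ B}.
Enumerate all |A|·|B| = 3·2 = 6 pairs (a, b) and collect distinct sums.
a = -8: -8+-1=-9, -8+2=-6
a = 6: 6+-1=5, 6+2=8
a = 7: 7+-1=6, 7+2=9
Collecting distinct sums: A + B = {-9, -6, 5, 6, 8, 9}
|A + B| = 6

A + B = {-9, -6, 5, 6, 8, 9}


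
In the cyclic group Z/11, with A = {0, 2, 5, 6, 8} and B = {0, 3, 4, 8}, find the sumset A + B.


Work in Z/11Z: reduce every sum a + b modulo 11.
Enumerate all 20 pairs:
a = 0: 0+0=0, 0+3=3, 0+4=4, 0+8=8
a = 2: 2+0=2, 2+3=5, 2+4=6, 2+8=10
a = 5: 5+0=5, 5+3=8, 5+4=9, 5+8=2
a = 6: 6+0=6, 6+3=9, 6+4=10, 6+8=3
a = 8: 8+0=8, 8+3=0, 8+4=1, 8+8=5
Distinct residues collected: {0, 1, 2, 3, 4, 5, 6, 8, 9, 10}
|A + B| = 10 (out of 11 total residues).

A + B = {0, 1, 2, 3, 4, 5, 6, 8, 9, 10}


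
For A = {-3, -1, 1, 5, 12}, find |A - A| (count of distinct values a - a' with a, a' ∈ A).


A - A = {a - a' : a, a' ∈ A}; |A| = 5.
Bounds: 2|A|-1 ≤ |A - A| ≤ |A|² - |A| + 1, i.e. 9 ≤ |A - A| ≤ 21.
Note: 0 ∈ A - A always (from a - a). The set is symmetric: if d ∈ A - A then -d ∈ A - A.
Enumerate nonzero differences d = a - a' with a > a' (then include -d):
Positive differences: {2, 4, 6, 7, 8, 11, 13, 15}
Full difference set: {0} ∪ (positive diffs) ∪ (negative diffs).
|A - A| = 1 + 2·8 = 17 (matches direct enumeration: 17).

|A - A| = 17


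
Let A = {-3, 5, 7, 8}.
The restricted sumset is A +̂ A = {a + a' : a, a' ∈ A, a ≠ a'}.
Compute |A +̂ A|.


Restricted sumset: A +̂ A = {a + a' : a ∈ A, a' ∈ A, a ≠ a'}.
Equivalently, take A + A and drop any sum 2a that is achievable ONLY as a + a for a ∈ A (i.e. sums representable only with equal summands).
Enumerate pairs (a, a') with a < a' (symmetric, so each unordered pair gives one sum; this covers all a ≠ a'):
  -3 + 5 = 2
  -3 + 7 = 4
  -3 + 8 = 5
  5 + 7 = 12
  5 + 8 = 13
  7 + 8 = 15
Collected distinct sums: {2, 4, 5, 12, 13, 15}
|A +̂ A| = 6
(Reference bound: |A +̂ A| ≥ 2|A| - 3 for |A| ≥ 2, with |A| = 4 giving ≥ 5.)

|A +̂ A| = 6


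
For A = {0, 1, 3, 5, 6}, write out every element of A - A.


A - A = {a - a' : a, a' ∈ A}.
Compute a - a' for each ordered pair (a, a'):
a = 0: 0-0=0, 0-1=-1, 0-3=-3, 0-5=-5, 0-6=-6
a = 1: 1-0=1, 1-1=0, 1-3=-2, 1-5=-4, 1-6=-5
a = 3: 3-0=3, 3-1=2, 3-3=0, 3-5=-2, 3-6=-3
a = 5: 5-0=5, 5-1=4, 5-3=2, 5-5=0, 5-6=-1
a = 6: 6-0=6, 6-1=5, 6-3=3, 6-5=1, 6-6=0
Collecting distinct values (and noting 0 appears from a-a):
A - A = {-6, -5, -4, -3, -2, -1, 0, 1, 2, 3, 4, 5, 6}
|A - A| = 13

A - A = {-6, -5, -4, -3, -2, -1, 0, 1, 2, 3, 4, 5, 6}


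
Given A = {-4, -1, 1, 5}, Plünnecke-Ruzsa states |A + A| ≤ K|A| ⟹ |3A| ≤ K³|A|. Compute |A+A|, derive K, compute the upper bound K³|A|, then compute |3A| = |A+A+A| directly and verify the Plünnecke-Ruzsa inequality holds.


|A| = 4.
Step 1: Compute A + A by enumerating all 16 pairs.
A + A = {-8, -5, -3, -2, 0, 1, 2, 4, 6, 10}, so |A + A| = 10.
Step 2: Doubling constant K = |A + A|/|A| = 10/4 = 10/4 ≈ 2.5000.
Step 3: Plünnecke-Ruzsa gives |3A| ≤ K³·|A| = (2.5000)³ · 4 ≈ 62.5000.
Step 4: Compute 3A = A + A + A directly by enumerating all triples (a,b,c) ∈ A³; |3A| = 18.
Step 5: Check 18 ≤ 62.5000? Yes ✓.

K = 10/4, Plünnecke-Ruzsa bound K³|A| ≈ 62.5000, |3A| = 18, inequality holds.


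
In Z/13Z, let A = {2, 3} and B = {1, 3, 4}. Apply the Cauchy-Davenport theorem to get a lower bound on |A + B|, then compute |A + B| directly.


Cauchy-Davenport: |A + B| ≥ min(p, |A| + |B| - 1) for A, B nonempty in Z/pZ.
|A| = 2, |B| = 3, p = 13.
CD lower bound = min(13, 2 + 3 - 1) = min(13, 4) = 4.
Compute A + B mod 13 directly:
a = 2: 2+1=3, 2+3=5, 2+4=6
a = 3: 3+1=4, 3+3=6, 3+4=7
A + B = {3, 4, 5, 6, 7}, so |A + B| = 5.
Verify: 5 ≥ 4? Yes ✓.

CD lower bound = 4, actual |A + B| = 5.


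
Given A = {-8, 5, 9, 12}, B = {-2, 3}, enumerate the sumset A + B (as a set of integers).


A + B = {a + b : a ∈ A, b ∈ B}.
Enumerate all |A|·|B| = 4·2 = 8 pairs (a, b) and collect distinct sums.
a = -8: -8+-2=-10, -8+3=-5
a = 5: 5+-2=3, 5+3=8
a = 9: 9+-2=7, 9+3=12
a = 12: 12+-2=10, 12+3=15
Collecting distinct sums: A + B = {-10, -5, 3, 7, 8, 10, 12, 15}
|A + B| = 8

A + B = {-10, -5, 3, 7, 8, 10, 12, 15}


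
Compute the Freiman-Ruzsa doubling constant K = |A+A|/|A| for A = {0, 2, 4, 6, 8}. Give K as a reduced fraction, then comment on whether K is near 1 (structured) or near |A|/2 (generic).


|A| = 5.
Compute A + A by enumerating all 25 pairs.
A + A = {0, 2, 4, 6, 8, 10, 12, 14, 16}, so |A + A| = 9.
K = |A + A| / |A| = 9/5 (already in lowest terms) ≈ 1.8000.
Reference: AP of size 5 gives K = 9/5 ≈ 1.8000; a fully generic set of size 5 gives K ≈ 3.0000.

|A| = 5, |A + A| = 9, K = 9/5.


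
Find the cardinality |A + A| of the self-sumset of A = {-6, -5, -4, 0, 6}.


A + A = {a + a' : a, a' ∈ A}; |A| = 5.
General bounds: 2|A| - 1 ≤ |A + A| ≤ |A|(|A|+1)/2, i.e. 9 ≤ |A + A| ≤ 15.
Lower bound 2|A|-1 is attained iff A is an arithmetic progression.
Enumerate sums a + a' for a ≤ a' (symmetric, so this suffices):
a = -6: -6+-6=-12, -6+-5=-11, -6+-4=-10, -6+0=-6, -6+6=0
a = -5: -5+-5=-10, -5+-4=-9, -5+0=-5, -5+6=1
a = -4: -4+-4=-8, -4+0=-4, -4+6=2
a = 0: 0+0=0, 0+6=6
a = 6: 6+6=12
Distinct sums: {-12, -11, -10, -9, -8, -6, -5, -4, 0, 1, 2, 6, 12}
|A + A| = 13

|A + A| = 13


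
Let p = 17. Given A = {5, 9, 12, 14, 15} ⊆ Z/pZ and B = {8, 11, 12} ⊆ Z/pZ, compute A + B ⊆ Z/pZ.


Work in Z/17Z: reduce every sum a + b modulo 17.
Enumerate all 15 pairs:
a = 5: 5+8=13, 5+11=16, 5+12=0
a = 9: 9+8=0, 9+11=3, 9+12=4
a = 12: 12+8=3, 12+11=6, 12+12=7
a = 14: 14+8=5, 14+11=8, 14+12=9
a = 15: 15+8=6, 15+11=9, 15+12=10
Distinct residues collected: {0, 3, 4, 5, 6, 7, 8, 9, 10, 13, 16}
|A + B| = 11 (out of 17 total residues).

A + B = {0, 3, 4, 5, 6, 7, 8, 9, 10, 13, 16}


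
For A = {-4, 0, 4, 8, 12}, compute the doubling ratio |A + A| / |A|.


|A| = 5.
Compute A + A by enumerating all 25 pairs.
A + A = {-8, -4, 0, 4, 8, 12, 16, 20, 24}, so |A + A| = 9.
K = |A + A| / |A| = 9/5 (already in lowest terms) ≈ 1.8000.
Reference: AP of size 5 gives K = 9/5 ≈ 1.8000; a fully generic set of size 5 gives K ≈ 3.0000.

|A| = 5, |A + A| = 9, K = 9/5.


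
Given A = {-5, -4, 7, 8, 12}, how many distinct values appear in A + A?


A + A = {a + a' : a, a' ∈ A}; |A| = 5.
General bounds: 2|A| - 1 ≤ |A + A| ≤ |A|(|A|+1)/2, i.e. 9 ≤ |A + A| ≤ 15.
Lower bound 2|A|-1 is attained iff A is an arithmetic progression.
Enumerate sums a + a' for a ≤ a' (symmetric, so this suffices):
a = -5: -5+-5=-10, -5+-4=-9, -5+7=2, -5+8=3, -5+12=7
a = -4: -4+-4=-8, -4+7=3, -4+8=4, -4+12=8
a = 7: 7+7=14, 7+8=15, 7+12=19
a = 8: 8+8=16, 8+12=20
a = 12: 12+12=24
Distinct sums: {-10, -9, -8, 2, 3, 4, 7, 8, 14, 15, 16, 19, 20, 24}
|A + A| = 14

|A + A| = 14


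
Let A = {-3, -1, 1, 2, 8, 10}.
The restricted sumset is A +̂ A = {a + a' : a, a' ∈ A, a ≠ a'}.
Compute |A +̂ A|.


Restricted sumset: A +̂ A = {a + a' : a ∈ A, a' ∈ A, a ≠ a'}.
Equivalently, take A + A and drop any sum 2a that is achievable ONLY as a + a for a ∈ A (i.e. sums representable only with equal summands).
Enumerate pairs (a, a') with a < a' (symmetric, so each unordered pair gives one sum; this covers all a ≠ a'):
  -3 + -1 = -4
  -3 + 1 = -2
  -3 + 2 = -1
  -3 + 8 = 5
  -3 + 10 = 7
  -1 + 1 = 0
  -1 + 2 = 1
  -1 + 8 = 7
  -1 + 10 = 9
  1 + 2 = 3
  1 + 8 = 9
  1 + 10 = 11
  2 + 8 = 10
  2 + 10 = 12
  8 + 10 = 18
Collected distinct sums: {-4, -2, -1, 0, 1, 3, 5, 7, 9, 10, 11, 12, 18}
|A +̂ A| = 13
(Reference bound: |A +̂ A| ≥ 2|A| - 3 for |A| ≥ 2, with |A| = 6 giving ≥ 9.)

|A +̂ A| = 13


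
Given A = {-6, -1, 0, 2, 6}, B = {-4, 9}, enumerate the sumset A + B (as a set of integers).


A + B = {a + b : a ∈ A, b ∈ B}.
Enumerate all |A|·|B| = 5·2 = 10 pairs (a, b) and collect distinct sums.
a = -6: -6+-4=-10, -6+9=3
a = -1: -1+-4=-5, -1+9=8
a = 0: 0+-4=-4, 0+9=9
a = 2: 2+-4=-2, 2+9=11
a = 6: 6+-4=2, 6+9=15
Collecting distinct sums: A + B = {-10, -5, -4, -2, 2, 3, 8, 9, 11, 15}
|A + B| = 10

A + B = {-10, -5, -4, -2, 2, 3, 8, 9, 11, 15}


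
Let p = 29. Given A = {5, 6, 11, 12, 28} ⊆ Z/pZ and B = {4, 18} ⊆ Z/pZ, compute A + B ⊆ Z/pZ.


Work in Z/29Z: reduce every sum a + b modulo 29.
Enumerate all 10 pairs:
a = 5: 5+4=9, 5+18=23
a = 6: 6+4=10, 6+18=24
a = 11: 11+4=15, 11+18=0
a = 12: 12+4=16, 12+18=1
a = 28: 28+4=3, 28+18=17
Distinct residues collected: {0, 1, 3, 9, 10, 15, 16, 17, 23, 24}
|A + B| = 10 (out of 29 total residues).

A + B = {0, 1, 3, 9, 10, 15, 16, 17, 23, 24}


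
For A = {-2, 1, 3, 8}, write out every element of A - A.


A - A = {a - a' : a, a' ∈ A}.
Compute a - a' for each ordered pair (a, a'):
a = -2: -2--2=0, -2-1=-3, -2-3=-5, -2-8=-10
a = 1: 1--2=3, 1-1=0, 1-3=-2, 1-8=-7
a = 3: 3--2=5, 3-1=2, 3-3=0, 3-8=-5
a = 8: 8--2=10, 8-1=7, 8-3=5, 8-8=0
Collecting distinct values (and noting 0 appears from a-a):
A - A = {-10, -7, -5, -3, -2, 0, 2, 3, 5, 7, 10}
|A - A| = 11

A - A = {-10, -7, -5, -3, -2, 0, 2, 3, 5, 7, 10}


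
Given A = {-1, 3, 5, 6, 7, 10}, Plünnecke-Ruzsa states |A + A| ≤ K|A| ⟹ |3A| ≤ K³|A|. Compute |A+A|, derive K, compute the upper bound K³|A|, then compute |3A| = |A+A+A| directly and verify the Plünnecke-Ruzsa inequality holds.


|A| = 6.
Step 1: Compute A + A by enumerating all 36 pairs.
A + A = {-2, 2, 4, 5, 6, 8, 9, 10, 11, 12, 13, 14, 15, 16, 17, 20}, so |A + A| = 16.
Step 2: Doubling constant K = |A + A|/|A| = 16/6 = 16/6 ≈ 2.6667.
Step 3: Plünnecke-Ruzsa gives |3A| ≤ K³·|A| = (2.6667)³ · 6 ≈ 113.7778.
Step 4: Compute 3A = A + A + A directly by enumerating all triples (a,b,c) ∈ A³; |3A| = 27.
Step 5: Check 27 ≤ 113.7778? Yes ✓.

K = 16/6, Plünnecke-Ruzsa bound K³|A| ≈ 113.7778, |3A| = 27, inequality holds.


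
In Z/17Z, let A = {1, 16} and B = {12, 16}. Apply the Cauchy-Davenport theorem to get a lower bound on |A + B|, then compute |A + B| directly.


Cauchy-Davenport: |A + B| ≥ min(p, |A| + |B| - 1) for A, B nonempty in Z/pZ.
|A| = 2, |B| = 2, p = 17.
CD lower bound = min(17, 2 + 2 - 1) = min(17, 3) = 3.
Compute A + B mod 17 directly:
a = 1: 1+12=13, 1+16=0
a = 16: 16+12=11, 16+16=15
A + B = {0, 11, 13, 15}, so |A + B| = 4.
Verify: 4 ≥ 3? Yes ✓.

CD lower bound = 3, actual |A + B| = 4.


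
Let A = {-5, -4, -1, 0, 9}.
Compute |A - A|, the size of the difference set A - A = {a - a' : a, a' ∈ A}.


A - A = {a - a' : a, a' ∈ A}; |A| = 5.
Bounds: 2|A|-1 ≤ |A - A| ≤ |A|² - |A| + 1, i.e. 9 ≤ |A - A| ≤ 21.
Note: 0 ∈ A - A always (from a - a). The set is symmetric: if d ∈ A - A then -d ∈ A - A.
Enumerate nonzero differences d = a - a' with a > a' (then include -d):
Positive differences: {1, 3, 4, 5, 9, 10, 13, 14}
Full difference set: {0} ∪ (positive diffs) ∪ (negative diffs).
|A - A| = 1 + 2·8 = 17 (matches direct enumeration: 17).

|A - A| = 17


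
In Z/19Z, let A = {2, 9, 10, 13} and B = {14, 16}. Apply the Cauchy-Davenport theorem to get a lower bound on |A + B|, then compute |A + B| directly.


Cauchy-Davenport: |A + B| ≥ min(p, |A| + |B| - 1) for A, B nonempty in Z/pZ.
|A| = 4, |B| = 2, p = 19.
CD lower bound = min(19, 4 + 2 - 1) = min(19, 5) = 5.
Compute A + B mod 19 directly:
a = 2: 2+14=16, 2+16=18
a = 9: 9+14=4, 9+16=6
a = 10: 10+14=5, 10+16=7
a = 13: 13+14=8, 13+16=10
A + B = {4, 5, 6, 7, 8, 10, 16, 18}, so |A + B| = 8.
Verify: 8 ≥ 5? Yes ✓.

CD lower bound = 5, actual |A + B| = 8.


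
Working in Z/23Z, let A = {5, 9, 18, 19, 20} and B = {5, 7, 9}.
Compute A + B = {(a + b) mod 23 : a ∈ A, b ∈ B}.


Work in Z/23Z: reduce every sum a + b modulo 23.
Enumerate all 15 pairs:
a = 5: 5+5=10, 5+7=12, 5+9=14
a = 9: 9+5=14, 9+7=16, 9+9=18
a = 18: 18+5=0, 18+7=2, 18+9=4
a = 19: 19+5=1, 19+7=3, 19+9=5
a = 20: 20+5=2, 20+7=4, 20+9=6
Distinct residues collected: {0, 1, 2, 3, 4, 5, 6, 10, 12, 14, 16, 18}
|A + B| = 12 (out of 23 total residues).

A + B = {0, 1, 2, 3, 4, 5, 6, 10, 12, 14, 16, 18}


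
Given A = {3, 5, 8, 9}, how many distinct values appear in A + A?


A + A = {a + a' : a, a' ∈ A}; |A| = 4.
General bounds: 2|A| - 1 ≤ |A + A| ≤ |A|(|A|+1)/2, i.e. 7 ≤ |A + A| ≤ 10.
Lower bound 2|A|-1 is attained iff A is an arithmetic progression.
Enumerate sums a + a' for a ≤ a' (symmetric, so this suffices):
a = 3: 3+3=6, 3+5=8, 3+8=11, 3+9=12
a = 5: 5+5=10, 5+8=13, 5+9=14
a = 8: 8+8=16, 8+9=17
a = 9: 9+9=18
Distinct sums: {6, 8, 10, 11, 12, 13, 14, 16, 17, 18}
|A + A| = 10

|A + A| = 10


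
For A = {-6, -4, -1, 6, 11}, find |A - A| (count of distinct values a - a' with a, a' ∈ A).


A - A = {a - a' : a, a' ∈ A}; |A| = 5.
Bounds: 2|A|-1 ≤ |A - A| ≤ |A|² - |A| + 1, i.e. 9 ≤ |A - A| ≤ 21.
Note: 0 ∈ A - A always (from a - a). The set is symmetric: if d ∈ A - A then -d ∈ A - A.
Enumerate nonzero differences d = a - a' with a > a' (then include -d):
Positive differences: {2, 3, 5, 7, 10, 12, 15, 17}
Full difference set: {0} ∪ (positive diffs) ∪ (negative diffs).
|A - A| = 1 + 2·8 = 17 (matches direct enumeration: 17).

|A - A| = 17


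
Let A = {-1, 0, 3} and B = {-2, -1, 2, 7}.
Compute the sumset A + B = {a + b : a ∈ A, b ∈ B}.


A + B = {a + b : a ∈ A, b ∈ B}.
Enumerate all |A|·|B| = 3·4 = 12 pairs (a, b) and collect distinct sums.
a = -1: -1+-2=-3, -1+-1=-2, -1+2=1, -1+7=6
a = 0: 0+-2=-2, 0+-1=-1, 0+2=2, 0+7=7
a = 3: 3+-2=1, 3+-1=2, 3+2=5, 3+7=10
Collecting distinct sums: A + B = {-3, -2, -1, 1, 2, 5, 6, 7, 10}
|A + B| = 9

A + B = {-3, -2, -1, 1, 2, 5, 6, 7, 10}


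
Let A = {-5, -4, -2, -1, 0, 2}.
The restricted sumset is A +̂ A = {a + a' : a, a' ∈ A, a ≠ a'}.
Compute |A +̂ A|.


Restricted sumset: A +̂ A = {a + a' : a ∈ A, a' ∈ A, a ≠ a'}.
Equivalently, take A + A and drop any sum 2a that is achievable ONLY as a + a for a ∈ A (i.e. sums representable only with equal summands).
Enumerate pairs (a, a') with a < a' (symmetric, so each unordered pair gives one sum; this covers all a ≠ a'):
  -5 + -4 = -9
  -5 + -2 = -7
  -5 + -1 = -6
  -5 + 0 = -5
  -5 + 2 = -3
  -4 + -2 = -6
  -4 + -1 = -5
  -4 + 0 = -4
  -4 + 2 = -2
  -2 + -1 = -3
  -2 + 0 = -2
  -2 + 2 = 0
  -1 + 0 = -1
  -1 + 2 = 1
  0 + 2 = 2
Collected distinct sums: {-9, -7, -6, -5, -4, -3, -2, -1, 0, 1, 2}
|A +̂ A| = 11
(Reference bound: |A +̂ A| ≥ 2|A| - 3 for |A| ≥ 2, with |A| = 6 giving ≥ 9.)

|A +̂ A| = 11


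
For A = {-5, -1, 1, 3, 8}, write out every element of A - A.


A - A = {a - a' : a, a' ∈ A}.
Compute a - a' for each ordered pair (a, a'):
a = -5: -5--5=0, -5--1=-4, -5-1=-6, -5-3=-8, -5-8=-13
a = -1: -1--5=4, -1--1=0, -1-1=-2, -1-3=-4, -1-8=-9
a = 1: 1--5=6, 1--1=2, 1-1=0, 1-3=-2, 1-8=-7
a = 3: 3--5=8, 3--1=4, 3-1=2, 3-3=0, 3-8=-5
a = 8: 8--5=13, 8--1=9, 8-1=7, 8-3=5, 8-8=0
Collecting distinct values (and noting 0 appears from a-a):
A - A = {-13, -9, -8, -7, -6, -5, -4, -2, 0, 2, 4, 5, 6, 7, 8, 9, 13}
|A - A| = 17

A - A = {-13, -9, -8, -7, -6, -5, -4, -2, 0, 2, 4, 5, 6, 7, 8, 9, 13}


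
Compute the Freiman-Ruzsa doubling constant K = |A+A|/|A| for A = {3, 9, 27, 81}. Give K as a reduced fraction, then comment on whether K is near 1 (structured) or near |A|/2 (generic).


|A| = 4.
Compute A + A by enumerating all 16 pairs.
A + A = {6, 12, 18, 30, 36, 54, 84, 90, 108, 162}, so |A + A| = 10.
K = |A + A| / |A| = 10/4 = 5/2 ≈ 2.5000.
Reference: AP of size 4 gives K = 7/4 ≈ 1.7500; a fully generic set of size 4 gives K ≈ 2.5000.

|A| = 4, |A + A| = 10, K = 10/4 = 5/2.


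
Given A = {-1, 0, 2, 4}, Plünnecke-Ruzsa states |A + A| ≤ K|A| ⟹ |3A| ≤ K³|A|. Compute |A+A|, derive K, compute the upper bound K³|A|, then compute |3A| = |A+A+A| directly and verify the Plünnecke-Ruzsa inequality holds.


|A| = 4.
Step 1: Compute A + A by enumerating all 16 pairs.
A + A = {-2, -1, 0, 1, 2, 3, 4, 6, 8}, so |A + A| = 9.
Step 2: Doubling constant K = |A + A|/|A| = 9/4 = 9/4 ≈ 2.2500.
Step 3: Plünnecke-Ruzsa gives |3A| ≤ K³·|A| = (2.2500)³ · 4 ≈ 45.5625.
Step 4: Compute 3A = A + A + A directly by enumerating all triples (a,b,c) ∈ A³; |3A| = 14.
Step 5: Check 14 ≤ 45.5625? Yes ✓.

K = 9/4, Plünnecke-Ruzsa bound K³|A| ≈ 45.5625, |3A| = 14, inequality holds.


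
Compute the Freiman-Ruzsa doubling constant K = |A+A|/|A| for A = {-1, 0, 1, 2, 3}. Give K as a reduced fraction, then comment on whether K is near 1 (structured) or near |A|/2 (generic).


|A| = 5.
Compute A + A by enumerating all 25 pairs.
A + A = {-2, -1, 0, 1, 2, 3, 4, 5, 6}, so |A + A| = 9.
K = |A + A| / |A| = 9/5 (already in lowest terms) ≈ 1.8000.
Reference: AP of size 5 gives K = 9/5 ≈ 1.8000; a fully generic set of size 5 gives K ≈ 3.0000.

|A| = 5, |A + A| = 9, K = 9/5.


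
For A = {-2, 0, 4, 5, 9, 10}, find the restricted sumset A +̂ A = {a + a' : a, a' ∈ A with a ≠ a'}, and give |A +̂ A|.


Restricted sumset: A +̂ A = {a + a' : a ∈ A, a' ∈ A, a ≠ a'}.
Equivalently, take A + A and drop any sum 2a that is achievable ONLY as a + a for a ∈ A (i.e. sums representable only with equal summands).
Enumerate pairs (a, a') with a < a' (symmetric, so each unordered pair gives one sum; this covers all a ≠ a'):
  -2 + 0 = -2
  -2 + 4 = 2
  -2 + 5 = 3
  -2 + 9 = 7
  -2 + 10 = 8
  0 + 4 = 4
  0 + 5 = 5
  0 + 9 = 9
  0 + 10 = 10
  4 + 5 = 9
  4 + 9 = 13
  4 + 10 = 14
  5 + 9 = 14
  5 + 10 = 15
  9 + 10 = 19
Collected distinct sums: {-2, 2, 3, 4, 5, 7, 8, 9, 10, 13, 14, 15, 19}
|A +̂ A| = 13
(Reference bound: |A +̂ A| ≥ 2|A| - 3 for |A| ≥ 2, with |A| = 6 giving ≥ 9.)

|A +̂ A| = 13


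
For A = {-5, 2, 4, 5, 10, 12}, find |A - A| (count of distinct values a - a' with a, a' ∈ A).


A - A = {a - a' : a, a' ∈ A}; |A| = 6.
Bounds: 2|A|-1 ≤ |A - A| ≤ |A|² - |A| + 1, i.e. 11 ≤ |A - A| ≤ 31.
Note: 0 ∈ A - A always (from a - a). The set is symmetric: if d ∈ A - A then -d ∈ A - A.
Enumerate nonzero differences d = a - a' with a > a' (then include -d):
Positive differences: {1, 2, 3, 5, 6, 7, 8, 9, 10, 15, 17}
Full difference set: {0} ∪ (positive diffs) ∪ (negative diffs).
|A - A| = 1 + 2·11 = 23 (matches direct enumeration: 23).

|A - A| = 23


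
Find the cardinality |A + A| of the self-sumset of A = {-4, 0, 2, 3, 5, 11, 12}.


A + A = {a + a' : a, a' ∈ A}; |A| = 7.
General bounds: 2|A| - 1 ≤ |A + A| ≤ |A|(|A|+1)/2, i.e. 13 ≤ |A + A| ≤ 28.
Lower bound 2|A|-1 is attained iff A is an arithmetic progression.
Enumerate sums a + a' for a ≤ a' (symmetric, so this suffices):
a = -4: -4+-4=-8, -4+0=-4, -4+2=-2, -4+3=-1, -4+5=1, -4+11=7, -4+12=8
a = 0: 0+0=0, 0+2=2, 0+3=3, 0+5=5, 0+11=11, 0+12=12
a = 2: 2+2=4, 2+3=5, 2+5=7, 2+11=13, 2+12=14
a = 3: 3+3=6, 3+5=8, 3+11=14, 3+12=15
a = 5: 5+5=10, 5+11=16, 5+12=17
a = 11: 11+11=22, 11+12=23
a = 12: 12+12=24
Distinct sums: {-8, -4, -2, -1, 0, 1, 2, 3, 4, 5, 6, 7, 8, 10, 11, 12, 13, 14, 15, 16, 17, 22, 23, 24}
|A + A| = 24

|A + A| = 24


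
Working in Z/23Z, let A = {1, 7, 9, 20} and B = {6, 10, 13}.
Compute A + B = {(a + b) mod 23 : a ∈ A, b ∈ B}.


Work in Z/23Z: reduce every sum a + b modulo 23.
Enumerate all 12 pairs:
a = 1: 1+6=7, 1+10=11, 1+13=14
a = 7: 7+6=13, 7+10=17, 7+13=20
a = 9: 9+6=15, 9+10=19, 9+13=22
a = 20: 20+6=3, 20+10=7, 20+13=10
Distinct residues collected: {3, 7, 10, 11, 13, 14, 15, 17, 19, 20, 22}
|A + B| = 11 (out of 23 total residues).

A + B = {3, 7, 10, 11, 13, 14, 15, 17, 19, 20, 22}


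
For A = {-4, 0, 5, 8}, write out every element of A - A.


A - A = {a - a' : a, a' ∈ A}.
Compute a - a' for each ordered pair (a, a'):
a = -4: -4--4=0, -4-0=-4, -4-5=-9, -4-8=-12
a = 0: 0--4=4, 0-0=0, 0-5=-5, 0-8=-8
a = 5: 5--4=9, 5-0=5, 5-5=0, 5-8=-3
a = 8: 8--4=12, 8-0=8, 8-5=3, 8-8=0
Collecting distinct values (and noting 0 appears from a-a):
A - A = {-12, -9, -8, -5, -4, -3, 0, 3, 4, 5, 8, 9, 12}
|A - A| = 13

A - A = {-12, -9, -8, -5, -4, -3, 0, 3, 4, 5, 8, 9, 12}


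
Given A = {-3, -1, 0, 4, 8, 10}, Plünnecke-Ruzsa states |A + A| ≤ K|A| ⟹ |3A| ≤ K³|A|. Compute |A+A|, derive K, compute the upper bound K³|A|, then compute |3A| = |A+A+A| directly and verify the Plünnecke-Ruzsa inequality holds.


|A| = 6.
Step 1: Compute A + A by enumerating all 36 pairs.
A + A = {-6, -4, -3, -2, -1, 0, 1, 3, 4, 5, 7, 8, 9, 10, 12, 14, 16, 18, 20}, so |A + A| = 19.
Step 2: Doubling constant K = |A + A|/|A| = 19/6 = 19/6 ≈ 3.1667.
Step 3: Plünnecke-Ruzsa gives |3A| ≤ K³·|A| = (3.1667)³ · 6 ≈ 190.5278.
Step 4: Compute 3A = A + A + A directly by enumerating all triples (a,b,c) ∈ A³; |3A| = 34.
Step 5: Check 34 ≤ 190.5278? Yes ✓.

K = 19/6, Plünnecke-Ruzsa bound K³|A| ≈ 190.5278, |3A| = 34, inequality holds.


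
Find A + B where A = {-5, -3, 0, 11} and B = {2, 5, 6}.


A + B = {a + b : a ∈ A, b ∈ B}.
Enumerate all |A|·|B| = 4·3 = 12 pairs (a, b) and collect distinct sums.
a = -5: -5+2=-3, -5+5=0, -5+6=1
a = -3: -3+2=-1, -3+5=2, -3+6=3
a = 0: 0+2=2, 0+5=5, 0+6=6
a = 11: 11+2=13, 11+5=16, 11+6=17
Collecting distinct sums: A + B = {-3, -1, 0, 1, 2, 3, 5, 6, 13, 16, 17}
|A + B| = 11

A + B = {-3, -1, 0, 1, 2, 3, 5, 6, 13, 16, 17}


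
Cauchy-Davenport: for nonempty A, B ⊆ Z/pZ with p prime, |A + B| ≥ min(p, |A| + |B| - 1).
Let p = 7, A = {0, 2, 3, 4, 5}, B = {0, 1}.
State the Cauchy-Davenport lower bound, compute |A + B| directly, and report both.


Cauchy-Davenport: |A + B| ≥ min(p, |A| + |B| - 1) for A, B nonempty in Z/pZ.
|A| = 5, |B| = 2, p = 7.
CD lower bound = min(7, 5 + 2 - 1) = min(7, 6) = 6.
Compute A + B mod 7 directly:
a = 0: 0+0=0, 0+1=1
a = 2: 2+0=2, 2+1=3
a = 3: 3+0=3, 3+1=4
a = 4: 4+0=4, 4+1=5
a = 5: 5+0=5, 5+1=6
A + B = {0, 1, 2, 3, 4, 5, 6}, so |A + B| = 7.
Verify: 7 ≥ 6? Yes ✓.

CD lower bound = 6, actual |A + B| = 7.


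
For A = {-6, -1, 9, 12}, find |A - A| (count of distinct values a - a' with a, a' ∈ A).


A - A = {a - a' : a, a' ∈ A}; |A| = 4.
Bounds: 2|A|-1 ≤ |A - A| ≤ |A|² - |A| + 1, i.e. 7 ≤ |A - A| ≤ 13.
Note: 0 ∈ A - A always (from a - a). The set is symmetric: if d ∈ A - A then -d ∈ A - A.
Enumerate nonzero differences d = a - a' with a > a' (then include -d):
Positive differences: {3, 5, 10, 13, 15, 18}
Full difference set: {0} ∪ (positive diffs) ∪ (negative diffs).
|A - A| = 1 + 2·6 = 13 (matches direct enumeration: 13).

|A - A| = 13


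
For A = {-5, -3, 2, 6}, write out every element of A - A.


A - A = {a - a' : a, a' ∈ A}.
Compute a - a' for each ordered pair (a, a'):
a = -5: -5--5=0, -5--3=-2, -5-2=-7, -5-6=-11
a = -3: -3--5=2, -3--3=0, -3-2=-5, -3-6=-9
a = 2: 2--5=7, 2--3=5, 2-2=0, 2-6=-4
a = 6: 6--5=11, 6--3=9, 6-2=4, 6-6=0
Collecting distinct values (and noting 0 appears from a-a):
A - A = {-11, -9, -7, -5, -4, -2, 0, 2, 4, 5, 7, 9, 11}
|A - A| = 13

A - A = {-11, -9, -7, -5, -4, -2, 0, 2, 4, 5, 7, 9, 11}


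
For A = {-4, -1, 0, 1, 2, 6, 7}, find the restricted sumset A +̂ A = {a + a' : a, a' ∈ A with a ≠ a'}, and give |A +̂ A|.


Restricted sumset: A +̂ A = {a + a' : a ∈ A, a' ∈ A, a ≠ a'}.
Equivalently, take A + A and drop any sum 2a that is achievable ONLY as a + a for a ∈ A (i.e. sums representable only with equal summands).
Enumerate pairs (a, a') with a < a' (symmetric, so each unordered pair gives one sum; this covers all a ≠ a'):
  -4 + -1 = -5
  -4 + 0 = -4
  -4 + 1 = -3
  -4 + 2 = -2
  -4 + 6 = 2
  -4 + 7 = 3
  -1 + 0 = -1
  -1 + 1 = 0
  -1 + 2 = 1
  -1 + 6 = 5
  -1 + 7 = 6
  0 + 1 = 1
  0 + 2 = 2
  0 + 6 = 6
  0 + 7 = 7
  1 + 2 = 3
  1 + 6 = 7
  1 + 7 = 8
  2 + 6 = 8
  2 + 7 = 9
  6 + 7 = 13
Collected distinct sums: {-5, -4, -3, -2, -1, 0, 1, 2, 3, 5, 6, 7, 8, 9, 13}
|A +̂ A| = 15
(Reference bound: |A +̂ A| ≥ 2|A| - 3 for |A| ≥ 2, with |A| = 7 giving ≥ 11.)

|A +̂ A| = 15


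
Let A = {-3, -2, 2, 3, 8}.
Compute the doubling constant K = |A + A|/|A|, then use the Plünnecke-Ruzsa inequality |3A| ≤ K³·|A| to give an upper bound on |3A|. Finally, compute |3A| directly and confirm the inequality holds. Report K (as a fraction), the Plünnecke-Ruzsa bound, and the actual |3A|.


|A| = 5.
Step 1: Compute A + A by enumerating all 25 pairs.
A + A = {-6, -5, -4, -1, 0, 1, 4, 5, 6, 10, 11, 16}, so |A + A| = 12.
Step 2: Doubling constant K = |A + A|/|A| = 12/5 = 12/5 ≈ 2.4000.
Step 3: Plünnecke-Ruzsa gives |3A| ≤ K³·|A| = (2.4000)³ · 5 ≈ 69.1200.
Step 4: Compute 3A = A + A + A directly by enumerating all triples (a,b,c) ∈ A³; |3A| = 22.
Step 5: Check 22 ≤ 69.1200? Yes ✓.

K = 12/5, Plünnecke-Ruzsa bound K³|A| ≈ 69.1200, |3A| = 22, inequality holds.


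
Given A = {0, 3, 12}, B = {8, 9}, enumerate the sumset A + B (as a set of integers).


A + B = {a + b : a ∈ A, b ∈ B}.
Enumerate all |A|·|B| = 3·2 = 6 pairs (a, b) and collect distinct sums.
a = 0: 0+8=8, 0+9=9
a = 3: 3+8=11, 3+9=12
a = 12: 12+8=20, 12+9=21
Collecting distinct sums: A + B = {8, 9, 11, 12, 20, 21}
|A + B| = 6

A + B = {8, 9, 11, 12, 20, 21}


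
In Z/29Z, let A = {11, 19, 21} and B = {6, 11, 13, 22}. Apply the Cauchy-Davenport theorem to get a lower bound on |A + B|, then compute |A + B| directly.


Cauchy-Davenport: |A + B| ≥ min(p, |A| + |B| - 1) for A, B nonempty in Z/pZ.
|A| = 3, |B| = 4, p = 29.
CD lower bound = min(29, 3 + 4 - 1) = min(29, 6) = 6.
Compute A + B mod 29 directly:
a = 11: 11+6=17, 11+11=22, 11+13=24, 11+22=4
a = 19: 19+6=25, 19+11=1, 19+13=3, 19+22=12
a = 21: 21+6=27, 21+11=3, 21+13=5, 21+22=14
A + B = {1, 3, 4, 5, 12, 14, 17, 22, 24, 25, 27}, so |A + B| = 11.
Verify: 11 ≥ 6? Yes ✓.

CD lower bound = 6, actual |A + B| = 11.


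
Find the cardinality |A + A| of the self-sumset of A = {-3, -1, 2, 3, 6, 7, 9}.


A + A = {a + a' : a, a' ∈ A}; |A| = 7.
General bounds: 2|A| - 1 ≤ |A + A| ≤ |A|(|A|+1)/2, i.e. 13 ≤ |A + A| ≤ 28.
Lower bound 2|A|-1 is attained iff A is an arithmetic progression.
Enumerate sums a + a' for a ≤ a' (symmetric, so this suffices):
a = -3: -3+-3=-6, -3+-1=-4, -3+2=-1, -3+3=0, -3+6=3, -3+7=4, -3+9=6
a = -1: -1+-1=-2, -1+2=1, -1+3=2, -1+6=5, -1+7=6, -1+9=8
a = 2: 2+2=4, 2+3=5, 2+6=8, 2+7=9, 2+9=11
a = 3: 3+3=6, 3+6=9, 3+7=10, 3+9=12
a = 6: 6+6=12, 6+7=13, 6+9=15
a = 7: 7+7=14, 7+9=16
a = 9: 9+9=18
Distinct sums: {-6, -4, -2, -1, 0, 1, 2, 3, 4, 5, 6, 8, 9, 10, 11, 12, 13, 14, 15, 16, 18}
|A + A| = 21

|A + A| = 21


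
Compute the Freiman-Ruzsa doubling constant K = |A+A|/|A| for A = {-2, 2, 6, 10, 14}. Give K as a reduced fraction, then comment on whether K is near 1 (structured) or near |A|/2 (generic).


|A| = 5.
Compute A + A by enumerating all 25 pairs.
A + A = {-4, 0, 4, 8, 12, 16, 20, 24, 28}, so |A + A| = 9.
K = |A + A| / |A| = 9/5 (already in lowest terms) ≈ 1.8000.
Reference: AP of size 5 gives K = 9/5 ≈ 1.8000; a fully generic set of size 5 gives K ≈ 3.0000.

|A| = 5, |A + A| = 9, K = 9/5.


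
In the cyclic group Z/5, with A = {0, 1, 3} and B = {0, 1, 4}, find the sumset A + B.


Work in Z/5Z: reduce every sum a + b modulo 5.
Enumerate all 9 pairs:
a = 0: 0+0=0, 0+1=1, 0+4=4
a = 1: 1+0=1, 1+1=2, 1+4=0
a = 3: 3+0=3, 3+1=4, 3+4=2
Distinct residues collected: {0, 1, 2, 3, 4}
|A + B| = 5 (out of 5 total residues).

A + B = {0, 1, 2, 3, 4}


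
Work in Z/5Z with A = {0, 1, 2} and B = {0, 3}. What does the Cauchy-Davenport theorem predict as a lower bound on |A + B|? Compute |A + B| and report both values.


Cauchy-Davenport: |A + B| ≥ min(p, |A| + |B| - 1) for A, B nonempty in Z/pZ.
|A| = 3, |B| = 2, p = 5.
CD lower bound = min(5, 3 + 2 - 1) = min(5, 4) = 4.
Compute A + B mod 5 directly:
a = 0: 0+0=0, 0+3=3
a = 1: 1+0=1, 1+3=4
a = 2: 2+0=2, 2+3=0
A + B = {0, 1, 2, 3, 4}, so |A + B| = 5.
Verify: 5 ≥ 4? Yes ✓.

CD lower bound = 4, actual |A + B| = 5.


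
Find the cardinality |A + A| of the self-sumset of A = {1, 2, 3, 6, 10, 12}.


A + A = {a + a' : a, a' ∈ A}; |A| = 6.
General bounds: 2|A| - 1 ≤ |A + A| ≤ |A|(|A|+1)/2, i.e. 11 ≤ |A + A| ≤ 21.
Lower bound 2|A|-1 is attained iff A is an arithmetic progression.
Enumerate sums a + a' for a ≤ a' (symmetric, so this suffices):
a = 1: 1+1=2, 1+2=3, 1+3=4, 1+6=7, 1+10=11, 1+12=13
a = 2: 2+2=4, 2+3=5, 2+6=8, 2+10=12, 2+12=14
a = 3: 3+3=6, 3+6=9, 3+10=13, 3+12=15
a = 6: 6+6=12, 6+10=16, 6+12=18
a = 10: 10+10=20, 10+12=22
a = 12: 12+12=24
Distinct sums: {2, 3, 4, 5, 6, 7, 8, 9, 11, 12, 13, 14, 15, 16, 18, 20, 22, 24}
|A + A| = 18

|A + A| = 18


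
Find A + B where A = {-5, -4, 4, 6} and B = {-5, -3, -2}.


A + B = {a + b : a ∈ A, b ∈ B}.
Enumerate all |A|·|B| = 4·3 = 12 pairs (a, b) and collect distinct sums.
a = -5: -5+-5=-10, -5+-3=-8, -5+-2=-7
a = -4: -4+-5=-9, -4+-3=-7, -4+-2=-6
a = 4: 4+-5=-1, 4+-3=1, 4+-2=2
a = 6: 6+-5=1, 6+-3=3, 6+-2=4
Collecting distinct sums: A + B = {-10, -9, -8, -7, -6, -1, 1, 2, 3, 4}
|A + B| = 10

A + B = {-10, -9, -8, -7, -6, -1, 1, 2, 3, 4}


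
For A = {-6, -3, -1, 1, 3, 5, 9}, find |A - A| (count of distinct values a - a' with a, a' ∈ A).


A - A = {a - a' : a, a' ∈ A}; |A| = 7.
Bounds: 2|A|-1 ≤ |A - A| ≤ |A|² - |A| + 1, i.e. 13 ≤ |A - A| ≤ 43.
Note: 0 ∈ A - A always (from a - a). The set is symmetric: if d ∈ A - A then -d ∈ A - A.
Enumerate nonzero differences d = a - a' with a > a' (then include -d):
Positive differences: {2, 3, 4, 5, 6, 7, 8, 9, 10, 11, 12, 15}
Full difference set: {0} ∪ (positive diffs) ∪ (negative diffs).
|A - A| = 1 + 2·12 = 25 (matches direct enumeration: 25).

|A - A| = 25


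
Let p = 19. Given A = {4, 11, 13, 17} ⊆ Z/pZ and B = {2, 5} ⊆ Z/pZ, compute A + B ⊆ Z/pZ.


Work in Z/19Z: reduce every sum a + b modulo 19.
Enumerate all 8 pairs:
a = 4: 4+2=6, 4+5=9
a = 11: 11+2=13, 11+5=16
a = 13: 13+2=15, 13+5=18
a = 17: 17+2=0, 17+5=3
Distinct residues collected: {0, 3, 6, 9, 13, 15, 16, 18}
|A + B| = 8 (out of 19 total residues).

A + B = {0, 3, 6, 9, 13, 15, 16, 18}


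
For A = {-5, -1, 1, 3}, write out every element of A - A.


A - A = {a - a' : a, a' ∈ A}.
Compute a - a' for each ordered pair (a, a'):
a = -5: -5--5=0, -5--1=-4, -5-1=-6, -5-3=-8
a = -1: -1--5=4, -1--1=0, -1-1=-2, -1-3=-4
a = 1: 1--5=6, 1--1=2, 1-1=0, 1-3=-2
a = 3: 3--5=8, 3--1=4, 3-1=2, 3-3=0
Collecting distinct values (and noting 0 appears from a-a):
A - A = {-8, -6, -4, -2, 0, 2, 4, 6, 8}
|A - A| = 9

A - A = {-8, -6, -4, -2, 0, 2, 4, 6, 8}


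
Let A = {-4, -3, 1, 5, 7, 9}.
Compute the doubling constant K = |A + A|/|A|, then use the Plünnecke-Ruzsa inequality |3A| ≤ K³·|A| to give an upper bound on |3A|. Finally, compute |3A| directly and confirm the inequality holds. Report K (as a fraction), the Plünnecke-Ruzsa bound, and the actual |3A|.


|A| = 6.
Step 1: Compute A + A by enumerating all 36 pairs.
A + A = {-8, -7, -6, -3, -2, 1, 2, 3, 4, 5, 6, 8, 10, 12, 14, 16, 18}, so |A + A| = 17.
Step 2: Doubling constant K = |A + A|/|A| = 17/6 = 17/6 ≈ 2.8333.
Step 3: Plünnecke-Ruzsa gives |3A| ≤ K³·|A| = (2.8333)³ · 6 ≈ 136.4722.
Step 4: Compute 3A = A + A + A directly by enumerating all triples (a,b,c) ∈ A³; |3A| = 32.
Step 5: Check 32 ≤ 136.4722? Yes ✓.

K = 17/6, Plünnecke-Ruzsa bound K³|A| ≈ 136.4722, |3A| = 32, inequality holds.


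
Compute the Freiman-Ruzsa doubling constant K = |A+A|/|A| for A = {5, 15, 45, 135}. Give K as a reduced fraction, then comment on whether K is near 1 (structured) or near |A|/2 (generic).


|A| = 4.
Compute A + A by enumerating all 16 pairs.
A + A = {10, 20, 30, 50, 60, 90, 140, 150, 180, 270}, so |A + A| = 10.
K = |A + A| / |A| = 10/4 = 5/2 ≈ 2.5000.
Reference: AP of size 4 gives K = 7/4 ≈ 1.7500; a fully generic set of size 4 gives K ≈ 2.5000.

|A| = 4, |A + A| = 10, K = 10/4 = 5/2.


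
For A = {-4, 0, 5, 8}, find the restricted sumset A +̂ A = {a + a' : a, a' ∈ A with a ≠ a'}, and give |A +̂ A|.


Restricted sumset: A +̂ A = {a + a' : a ∈ A, a' ∈ A, a ≠ a'}.
Equivalently, take A + A and drop any sum 2a that is achievable ONLY as a + a for a ∈ A (i.e. sums representable only with equal summands).
Enumerate pairs (a, a') with a < a' (symmetric, so each unordered pair gives one sum; this covers all a ≠ a'):
  -4 + 0 = -4
  -4 + 5 = 1
  -4 + 8 = 4
  0 + 5 = 5
  0 + 8 = 8
  5 + 8 = 13
Collected distinct sums: {-4, 1, 4, 5, 8, 13}
|A +̂ A| = 6
(Reference bound: |A +̂ A| ≥ 2|A| - 3 for |A| ≥ 2, with |A| = 4 giving ≥ 5.)

|A +̂ A| = 6


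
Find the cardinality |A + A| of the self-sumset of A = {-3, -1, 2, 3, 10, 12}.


A + A = {a + a' : a, a' ∈ A}; |A| = 6.
General bounds: 2|A| - 1 ≤ |A + A| ≤ |A|(|A|+1)/2, i.e. 11 ≤ |A + A| ≤ 21.
Lower bound 2|A|-1 is attained iff A is an arithmetic progression.
Enumerate sums a + a' for a ≤ a' (symmetric, so this suffices):
a = -3: -3+-3=-6, -3+-1=-4, -3+2=-1, -3+3=0, -3+10=7, -3+12=9
a = -1: -1+-1=-2, -1+2=1, -1+3=2, -1+10=9, -1+12=11
a = 2: 2+2=4, 2+3=5, 2+10=12, 2+12=14
a = 3: 3+3=6, 3+10=13, 3+12=15
a = 10: 10+10=20, 10+12=22
a = 12: 12+12=24
Distinct sums: {-6, -4, -2, -1, 0, 1, 2, 4, 5, 6, 7, 9, 11, 12, 13, 14, 15, 20, 22, 24}
|A + A| = 20

|A + A| = 20


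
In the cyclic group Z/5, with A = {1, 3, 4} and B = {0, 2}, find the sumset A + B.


Work in Z/5Z: reduce every sum a + b modulo 5.
Enumerate all 6 pairs:
a = 1: 1+0=1, 1+2=3
a = 3: 3+0=3, 3+2=0
a = 4: 4+0=4, 4+2=1
Distinct residues collected: {0, 1, 3, 4}
|A + B| = 4 (out of 5 total residues).

A + B = {0, 1, 3, 4}


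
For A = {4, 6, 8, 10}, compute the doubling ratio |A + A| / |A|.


|A| = 4.
Compute A + A by enumerating all 16 pairs.
A + A = {8, 10, 12, 14, 16, 18, 20}, so |A + A| = 7.
K = |A + A| / |A| = 7/4 (already in lowest terms) ≈ 1.7500.
Reference: AP of size 4 gives K = 7/4 ≈ 1.7500; a fully generic set of size 4 gives K ≈ 2.5000.

|A| = 4, |A + A| = 7, K = 7/4.


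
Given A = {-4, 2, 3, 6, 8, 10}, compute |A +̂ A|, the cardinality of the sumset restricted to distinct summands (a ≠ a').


Restricted sumset: A +̂ A = {a + a' : a ∈ A, a' ∈ A, a ≠ a'}.
Equivalently, take A + A and drop any sum 2a that is achievable ONLY as a + a for a ∈ A (i.e. sums representable only with equal summands).
Enumerate pairs (a, a') with a < a' (symmetric, so each unordered pair gives one sum; this covers all a ≠ a'):
  -4 + 2 = -2
  -4 + 3 = -1
  -4 + 6 = 2
  -4 + 8 = 4
  -4 + 10 = 6
  2 + 3 = 5
  2 + 6 = 8
  2 + 8 = 10
  2 + 10 = 12
  3 + 6 = 9
  3 + 8 = 11
  3 + 10 = 13
  6 + 8 = 14
  6 + 10 = 16
  8 + 10 = 18
Collected distinct sums: {-2, -1, 2, 4, 5, 6, 8, 9, 10, 11, 12, 13, 14, 16, 18}
|A +̂ A| = 15
(Reference bound: |A +̂ A| ≥ 2|A| - 3 for |A| ≥ 2, with |A| = 6 giving ≥ 9.)

|A +̂ A| = 15
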